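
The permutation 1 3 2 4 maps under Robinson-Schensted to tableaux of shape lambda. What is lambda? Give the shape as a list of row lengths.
Row-insert each entry into an empty tableau.

After inserting 1: P = [[1]].
After inserting 3: P = [[1, 3]].
After inserting 2: P = [[1, 2], [3]].
After inserting 4: P = [[1, 2, 4], [3]].

The final insertion tableau P = [[1, 2, 4], [3]] has shape [3, 1].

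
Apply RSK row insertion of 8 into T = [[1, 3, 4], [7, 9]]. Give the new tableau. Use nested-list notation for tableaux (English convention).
[[1, 3, 4, 8], [7, 9]]

8 is larger than every entry of row 1, so it is appended to row 1. The new tableau is [[1, 3, 4, 8], [7, 9]].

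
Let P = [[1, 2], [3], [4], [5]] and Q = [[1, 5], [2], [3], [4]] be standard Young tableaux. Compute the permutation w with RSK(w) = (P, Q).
5 4 3 1 2

Reverse RSK: for i = n, n-1, ..., 1, locate i in Q, remove the corresponding corner cell from P, and reverse-bump its entry up through P; the value ejected from row 1 is w(i).

So w = 5 4 3 1 2.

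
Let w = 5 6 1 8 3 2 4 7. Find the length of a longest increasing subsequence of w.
4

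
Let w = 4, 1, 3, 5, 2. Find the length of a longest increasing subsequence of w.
3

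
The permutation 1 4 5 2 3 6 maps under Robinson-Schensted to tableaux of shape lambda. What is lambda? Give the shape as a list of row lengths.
Row-insert each entry into an empty tableau.

After inserting 1: P = [[1]].
After inserting 4: P = [[1, 4]].
After inserting 5: P = [[1, 4, 5]].
After inserting 2: P = [[1, 2, 5], [4]].
After inserting 3: P = [[1, 2, 3], [4, 5]].
After inserting 6: P = [[1, 2, 3, 6], [4, 5]].

The final insertion tableau P = [[1, 2, 3, 6], [4, 5]] has shape [4, 2].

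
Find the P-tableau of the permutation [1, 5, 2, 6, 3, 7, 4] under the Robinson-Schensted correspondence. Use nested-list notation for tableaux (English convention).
P = [[1, 2, 3, 4], [5, 6, 7]]

Insert 1: appended to row 1. P = [[1]].
Insert 5: appended to row 1. P = [[1, 5]].
Insert 2: 2 bumps 5 from row 1; 5 starts row 2. P = [[1, 2], [5]].
Insert 6: appended to row 1. P = [[1, 2, 6], [5]].
Insert 3: 3 bumps 6 from row 1; 6 appends to row 2. P = [[1, 2, 3], [5, 6]].
Insert 7: appended to row 1. P = [[1, 2, 3, 7], [5, 6]].
Insert 4: 4 bumps 7 from row 1; 7 appends to row 2. P = [[1, 2, 3, 4], [5, 6, 7]].

So P = [[1, 2, 3, 4], [5, 6, 7]].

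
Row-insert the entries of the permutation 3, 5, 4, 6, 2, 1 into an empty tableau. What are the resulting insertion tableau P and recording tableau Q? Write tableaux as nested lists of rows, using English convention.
Insert each entry of the permutation into P by Schensted row insertion, recording in Q the position of each new cell.

Insert 3: appended to row 1. P = [[3]].
Insert 5: appended to row 1. P = [[3, 5]].
Insert 4: 4 bumps 5 from row 1; 5 starts row 2. P = [[3, 4], [5]].
Insert 6: appended to row 1. P = [[3, 4, 6], [5]].
Insert 2: 2 bumps 3 from row 1; 3 bumps 5 from row 2; 5 starts row 3. P = [[2, 4, 6], [3], [5]].
Insert 1: 1 bumps 2 from row 1; 2 bumps 3 from row 2; 3 bumps 5 from row 3; 5 starts row 4. P = [[1, 4, 6], [2], [3], [5]].

So P = [[1, 4, 6], [2], [3], [5]], Q = [[1, 2, 4], [3], [5], [6]].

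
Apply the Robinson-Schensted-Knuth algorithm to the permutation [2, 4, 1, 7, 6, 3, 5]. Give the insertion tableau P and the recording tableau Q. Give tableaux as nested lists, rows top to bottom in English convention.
Insert each entry of the permutation into P by Schensted row insertion, recording in Q the position of each new cell.

Insert 2: appended to row 1. P = [[2]].
Insert 4: appended to row 1. P = [[2, 4]].
Insert 1: 1 bumps 2 from row 1; 2 starts row 2. P = [[1, 4], [2]].
Insert 7: appended to row 1. P = [[1, 4, 7], [2]].
Insert 6: 6 bumps 7 from row 1; 7 appends to row 2. P = [[1, 4, 6], [2, 7]].
Insert 3: 3 bumps 4 from row 1; 4 bumps 7 from row 2; 7 starts row 3. P = [[1, 3, 6], [2, 4], [7]].
Insert 5: 5 bumps 6 from row 1; 6 appends to row 2. P = [[1, 3, 5], [2, 4, 6], [7]].

So P = [[1, 3, 5], [2, 4, 6], [7]], Q = [[1, 2, 4], [3, 5, 7], [6]].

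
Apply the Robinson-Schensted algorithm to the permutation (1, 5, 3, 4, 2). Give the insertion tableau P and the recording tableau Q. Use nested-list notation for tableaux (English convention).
P = [[1, 2, 4], [3], [5]], Q = [[1, 2, 4], [3], [5]]

Insert each entry of the permutation into P by Schensted row insertion, recording in Q the position of each new cell.

After inserting 1: P = [[1]].
After inserting 5: P = [[1, 5]].
After inserting 3: P = [[1, 3], [5]].
After inserting 4: P = [[1, 3, 4], [5]].
After inserting 2: P = [[1, 2, 4], [3], [5]].

So P = [[1, 2, 4], [3], [5]], Q = [[1, 2, 4], [3], [5]].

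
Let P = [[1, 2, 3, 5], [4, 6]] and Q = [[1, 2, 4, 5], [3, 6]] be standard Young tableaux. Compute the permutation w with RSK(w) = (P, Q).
Reverse the RSK construction: for i from n down to 1, find the cell of Q containing i, remove the entry at that cell from P, and reverse-bump it up through P; the value ejected from row 1 is w(i).

Step i=6: Q has 6 at row 2, column 2; remove 6 from row 2 of P and reverse-bump: 6 enters row 1 and ejects 5. So w(6) = 5. P is now [[1, 2, 3, 6], [4]].
Step i=5: Q has 5 at row 1, column 4; remove that cell from P, ejecting 6. So w(5) = 6. P is now [[1, 2, 3], [4]].
Step i=4: Q has 4 at row 1, column 3; remove that cell from P, ejecting 3. So w(4) = 3. P is now [[1, 2], [4]].
Step i=3: Q has 3 at row 2, column 1; remove 4 from row 2 of P and reverse-bump: 4 enters row 1 and ejects 2. So w(3) = 2. P is now [[1, 4]].
Step i=2: Q has 2 at row 1, column 2; remove that cell from P, ejecting 4. So w(2) = 4. P is now [[1]].
Step i=1: Q has 1 at row 1, column 1; remove that cell from P, ejecting 1. So w(1) = 1. P is now [].

So w = 1 4 2 3 6 5.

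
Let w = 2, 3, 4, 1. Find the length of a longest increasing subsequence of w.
3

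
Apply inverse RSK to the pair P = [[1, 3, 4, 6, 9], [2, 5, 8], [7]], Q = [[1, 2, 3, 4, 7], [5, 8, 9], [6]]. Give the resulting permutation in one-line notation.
Reverse the RSK construction: for i from n down to 1, find the cell of Q containing i, remove the entry at that cell from P, and reverse-bump it up through P; the value ejected from row 1 is w(i).

Step i=9: Q has 9 at row 2, column 3; remove 8 from row 2 of P and reverse-bump: 8 enters row 1 and ejects 6. So w(9) = 6. P is now [[1, 3, 4, 8, 9], [2, 5], [7]].
Step i=8: Q has 8 at row 2, column 2; remove 5 from row 2 of P and reverse-bump: 5 enters row 1 and ejects 4. So w(8) = 4. P is now [[1, 3, 5, 8, 9], [2], [7]].
Step i=7: Q has 7 at row 1, column 5; remove that cell from P, ejecting 9. So w(7) = 9. P is now [[1, 3, 5, 8], [2], [7]].
Step i=6: Q has 6 at row 3, column 1; remove 7 from row 3 of P and reverse-bump: 7 enters row 2 and ejects 2; 2 enters row 1 and ejects 1. So w(6) = 1. P is now [[2, 3, 5, 8], [7]].
Step i=5: Q has 5 at row 2, column 1; remove 7 from row 2 of P and reverse-bump: 7 enters row 1 and ejects 5. So w(5) = 5. P is now [[2, 3, 7, 8]].
Step i=4: Q has 4 at row 1, column 4; remove that cell from P, ejecting 8. So w(4) = 8. P is now [[2, 3, 7]].
Step i=3: Q has 3 at row 1, column 3; remove that cell from P, ejecting 7. So w(3) = 7. P is now [[2, 3]].
Step i=2: Q has 2 at row 1, column 2; remove that cell from P, ejecting 3. So w(2) = 3. P is now [[2]].
Step i=1: Q has 1 at row 1, column 1; remove that cell from P, ejecting 2. So w(1) = 2. P is now [].

So w = 2 3 7 8 5 1 9 4 6.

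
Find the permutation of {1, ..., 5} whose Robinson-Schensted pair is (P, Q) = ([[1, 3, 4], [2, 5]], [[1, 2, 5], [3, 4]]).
Reverse the RSK construction: for i from n down to 1, find the cell of Q containing i, remove the entry at that cell from P, and reverse-bump it up through P; the value ejected from row 1 is w(i).

Step i=5: Q has 5 at row 1, column 3; remove that cell from P, ejecting 4. So w(5) = 4. P is now [[1, 3], [2, 5]].
Step i=4: Q has 4 at row 2, column 2; remove 5 from row 2 of P and reverse-bump: 5 enters row 1 and ejects 3. So w(4) = 3. P is now [[1, 5], [2]].
Step i=3: Q has 3 at row 2, column 1; remove 2 from row 2 of P and reverse-bump: 2 enters row 1 and ejects 1. So w(3) = 1. P is now [[2, 5]].
Step i=2: Q has 2 at row 1, column 2; remove that cell from P, ejecting 5. So w(2) = 5. P is now [[2]].
Step i=1: Q has 1 at row 1, column 1; remove that cell from P, ejecting 2. So w(1) = 2. P is now [].

So w = 2 5 1 3 4.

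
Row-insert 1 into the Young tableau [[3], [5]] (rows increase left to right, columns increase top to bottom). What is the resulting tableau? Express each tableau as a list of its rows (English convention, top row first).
In row 1, 1 replaces 3 (the leftmost entry greater than 1); 3 is bumped to row 2. In row 2, 3 replaces 5 (the leftmost entry greater than 3); 5 is bumped to row 3. 5 starts a new row 3. The new tableau is [[1], [3], [5]].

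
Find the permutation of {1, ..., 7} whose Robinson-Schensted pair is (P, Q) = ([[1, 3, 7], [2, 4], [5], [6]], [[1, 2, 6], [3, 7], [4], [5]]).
Reverse the RSK construction: for i from n down to 1, find the cell of Q containing i, remove the entry at that cell from P, and reverse-bump it up through P; the value ejected from row 1 is w(i).

Step i=7: Q has 7 at row 2, column 2; remove 4 from row 2 of P and reverse-bump: 4 enters row 1 and ejects 3. So w(7) = 3. P is now [[1, 4, 7], [2], [5], [6]].
Step i=6: Q has 6 at row 1, column 3; remove that cell from P, ejecting 7. So w(6) = 7. P is now [[1, 4], [2], [5], [6]].
Step i=5: Q has 5 at row 4, column 1; remove 6 from row 4 of P and reverse-bump: 6 enters row 3 and ejects 5; 5 enters row 2 and ejects 2; 2 enters row 1 and ejects 1. So w(5) = 1. P is now [[2, 4], [5], [6]].
Step i=4: Q has 4 at row 3, column 1; remove 6 from row 3 of P and reverse-bump: 6 enters row 2 and ejects 5; 5 enters row 1 and ejects 4. So w(4) = 4. P is now [[2, 5], [6]].
Step i=3: Q has 3 at row 2, column 1; remove 6 from row 2 of P and reverse-bump: 6 enters row 1 and ejects 5. So w(3) = 5. P is now [[2, 6]].
Step i=2: Q has 2 at row 1, column 2; remove that cell from P, ejecting 6. So w(2) = 6. P is now [[2]].
Step i=1: Q has 1 at row 1, column 1; remove that cell from P, ejecting 2. So w(1) = 2. P is now [].

So w = 2 6 5 4 1 7 3.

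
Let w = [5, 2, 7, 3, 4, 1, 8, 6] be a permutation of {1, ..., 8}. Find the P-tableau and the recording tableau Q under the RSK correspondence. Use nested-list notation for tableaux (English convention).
P = [[1, 3, 4, 6], [2, 7, 8], [5]], Q = [[1, 3, 5, 7], [2, 4, 8], [6]]

Insert each entry of the permutation into P by Schensted row insertion, recording in Q the position of each new cell.

Insert 5: appended to row 1. P = [[5]].
Insert 2: 2 bumps 5 from row 1; 5 starts row 2. P = [[2], [5]].
Insert 7: appended to row 1. P = [[2, 7], [5]].
Insert 3: 3 bumps 7 from row 1; 7 appends to row 2. P = [[2, 3], [5, 7]].
Insert 4: appended to row 1. P = [[2, 3, 4], [5, 7]].
Insert 1: 1 bumps 2 from row 1; 2 bumps 5 from row 2; 5 starts row 3. P = [[1, 3, 4], [2, 7], [5]].
Insert 8: appended to row 1. P = [[1, 3, 4, 8], [2, 7], [5]].
Insert 6: 6 bumps 8 from row 1; 8 appends to row 2. P = [[1, 3, 4, 6], [2, 7, 8], [5]].

So P = [[1, 3, 4, 6], [2, 7, 8], [5]], Q = [[1, 3, 5, 7], [2, 4, 8], [6]].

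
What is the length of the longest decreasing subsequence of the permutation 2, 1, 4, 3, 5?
2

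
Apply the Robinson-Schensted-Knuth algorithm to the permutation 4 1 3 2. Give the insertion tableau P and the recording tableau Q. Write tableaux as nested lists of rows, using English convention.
Insert each entry of the permutation into P by Schensted row insertion, recording in Q the position of each new cell.

Insert 4: appended to row 1. P = [[4]].
Insert 1: 1 bumps 4 from row 1; 4 starts row 2. P = [[1], [4]].
Insert 3: appended to row 1. P = [[1, 3], [4]].
Insert 2: 2 bumps 3 from row 1; 3 bumps 4 from row 2; 4 starts row 3. P = [[1, 2], [3], [4]].

So P = [[1, 2], [3], [4]], Q = [[1, 3], [2], [4]].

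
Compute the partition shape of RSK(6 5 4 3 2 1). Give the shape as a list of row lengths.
RSK row insertion gives P = [[1], [2], [3], [4], [5], [6]], which has shape [1, 1, 1, 1, 1, 1].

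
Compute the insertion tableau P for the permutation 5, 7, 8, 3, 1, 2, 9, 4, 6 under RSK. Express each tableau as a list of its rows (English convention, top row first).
P = [[1, 2, 4, 6], [3, 7, 8, 9], [5]]

Insert 5: appended to row 1. P = [[5]].
Insert 7: appended to row 1. P = [[5, 7]].
Insert 8: appended to row 1. P = [[5, 7, 8]].
Insert 3: 3 bumps 5 from row 1; 5 starts row 2. P = [[3, 7, 8], [5]].
Insert 1: 1 bumps 3 from row 1; 3 bumps 5 from row 2; 5 starts row 3. P = [[1, 7, 8], [3], [5]].
Insert 2: 2 bumps 7 from row 1; 7 appends to row 2. P = [[1, 2, 8], [3, 7], [5]].
Insert 9: appended to row 1. P = [[1, 2, 8, 9], [3, 7], [5]].
Insert 4: 4 bumps 8 from row 1; 8 appends to row 2. P = [[1, 2, 4, 9], [3, 7, 8], [5]].
Insert 6: 6 bumps 9 from row 1; 9 appends to row 2. P = [[1, 2, 4, 6], [3, 7, 8, 9], [5]].

So P = [[1, 2, 4, 6], [3, 7, 8, 9], [5]].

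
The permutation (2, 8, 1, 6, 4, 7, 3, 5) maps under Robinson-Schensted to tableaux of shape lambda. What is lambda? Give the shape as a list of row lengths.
RSK row insertion gives P = [[1, 3, 5], [2, 4, 7], [6], [8]], which has shape [3, 3, 1, 1].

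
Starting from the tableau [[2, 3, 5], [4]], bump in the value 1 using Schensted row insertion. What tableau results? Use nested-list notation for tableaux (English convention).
[[1, 3, 5], [2], [4]]

In row 1, 1 replaces 2 (the leftmost entry greater than 1); 2 is bumped to row 2. In row 2, 2 replaces 4 (the leftmost entry greater than 2); 4 is bumped to row 3. 4 starts a new row 3. The new tableau is [[1, 3, 5], [2], [4]].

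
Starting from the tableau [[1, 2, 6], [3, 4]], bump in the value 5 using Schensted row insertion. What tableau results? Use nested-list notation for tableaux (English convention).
[[1, 2, 5], [3, 4, 6]]

In row 1, 5 replaces 6 (the leftmost entry greater than 5); 6 is bumped to row 2. 6 is appended to row 2. The new tableau is [[1, 2, 5], [3, 4, 6]].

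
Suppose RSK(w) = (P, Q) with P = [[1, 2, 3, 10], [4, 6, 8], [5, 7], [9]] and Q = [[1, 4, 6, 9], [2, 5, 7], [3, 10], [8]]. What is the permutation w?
Reverse the RSK construction: for i from n down to 1, find the cell of Q containing i, remove the entry at that cell from P, and reverse-bump it up through P; the value ejected from row 1 is w(i).

Step i=10: Q has 10 at row 3, column 2; remove 7 from row 3 of P and reverse-bump: 7 enters row 2 and ejects 6; 6 enters row 1 and ejects 3. So w(10) = 3. P is now [[1, 2, 6, 10], [4, 7, 8], [5], [9]].
Step i=9: Q has 9 at row 1, column 4; remove that cell from P, ejecting 10. So w(9) = 10. P is now [[1, 2, 6], [4, 7, 8], [5], [9]].
Step i=8: Q has 8 at row 4, column 1; remove 9 from row 4 of P and reverse-bump: 9 enters row 3 and ejects 5; 5 enters row 2 and ejects 4; 4 enters row 1 and ejects 2. So w(8) = 2. P is now [[1, 4, 6], [5, 7, 8], [9]].
Step i=7: Q has 7 at row 2, column 3; remove 8 from row 2 of P and reverse-bump: 8 enters row 1 and ejects 6. So w(7) = 6. P is now [[1, 4, 8], [5, 7], [9]].
Step i=6: Q has 6 at row 1, column 3; remove that cell from P, ejecting 8. So w(6) = 8. P is now [[1, 4], [5, 7], [9]].
Step i=5: Q has 5 at row 2, column 2; remove 7 from row 2 of P and reverse-bump: 7 enters row 1 and ejects 4. So w(5) = 4. P is now [[1, 7], [5], [9]].
Step i=4: Q has 4 at row 1, column 2; remove that cell from P, ejecting 7. So w(4) = 7. P is now [[1], [5], [9]].
Step i=3: Q has 3 at row 3, column 1; remove 9 from row 3 of P and reverse-bump: 9 enters row 2 and ejects 5; 5 enters row 1 and ejects 1. So w(3) = 1. P is now [[5], [9]].
Step i=2: Q has 2 at row 2, column 1; remove 9 from row 2 of P and reverse-bump: 9 enters row 1 and ejects 5. So w(2) = 5. P is now [[9]].
Step i=1: Q has 1 at row 1, column 1; remove that cell from P, ejecting 9. So w(1) = 9. P is now [].

So w = 9 5 1 7 4 8 6 2 10 3.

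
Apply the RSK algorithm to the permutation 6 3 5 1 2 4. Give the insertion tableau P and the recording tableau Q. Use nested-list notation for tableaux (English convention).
Insert each entry of the permutation into P by Schensted row insertion, recording in Q the position of each new cell.

Insert 6: appended to row 1. P = [[6]], Q = [[1]].
Insert 3: 3 bumps 6 from row 1; 6 starts row 2. P = [[3], [6]], Q = [[1], [2]].
Insert 5: appended to row 1. P = [[3, 5], [6]], Q = [[1, 3], [2]].
Insert 1: 1 bumps 3 from row 1; 3 bumps 6 from row 2; 6 starts row 3. P = [[1, 5], [3], [6]], Q = [[1, 3], [2], [4]].
Insert 2: 2 bumps 5 from row 1; 5 appends to row 2. P = [[1, 2], [3, 5], [6]], Q = [[1, 3], [2, 5], [4]].
Insert 4: appended to row 1. P = [[1, 2, 4], [3, 5], [6]], Q = [[1, 3, 6], [2, 5], [4]].

So P = [[1, 2, 4], [3, 5], [6]], Q = [[1, 3, 6], [2, 5], [4]].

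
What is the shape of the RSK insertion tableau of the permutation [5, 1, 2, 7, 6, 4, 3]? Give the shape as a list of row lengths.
[3, 2, 1, 1]

Row-insert each entry into an empty tableau.

After inserting 5: P = [[5]].
After inserting 1: P = [[1], [5]].
After inserting 2: P = [[1, 2], [5]].
After inserting 7: P = [[1, 2, 7], [5]].
After inserting 6: P = [[1, 2, 6], [5, 7]].
After inserting 4: P = [[1, 2, 4], [5, 6], [7]].
After inserting 3: P = [[1, 2, 3], [4, 6], [5], [7]].

The final insertion tableau P = [[1, 2, 3], [4, 6], [5], [7]] has shape [3, 2, 1, 1].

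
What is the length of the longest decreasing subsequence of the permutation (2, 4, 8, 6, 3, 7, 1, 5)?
4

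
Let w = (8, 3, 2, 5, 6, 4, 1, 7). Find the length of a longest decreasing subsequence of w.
4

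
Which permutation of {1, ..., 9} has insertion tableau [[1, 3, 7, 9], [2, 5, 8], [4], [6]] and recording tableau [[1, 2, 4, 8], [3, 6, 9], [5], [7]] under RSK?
Reverse the RSK construction: for i from n down to 1, find the cell of Q containing i, remove the entry at that cell from P, and reverse-bump it up through P; the value ejected from row 1 is w(i).

Step i=9: Q has 9 at row 2, column 3; remove 8 from row 2 of P and reverse-bump: 8 enters row 1 and ejects 7. So w(9) = 7. P is now [[1, 3, 8, 9], [2, 5], [4], [6]].
Step i=8: Q has 8 at row 1, column 4; remove that cell from P, ejecting 9. So w(8) = 9. P is now [[1, 3, 8], [2, 5], [4], [6]].
Step i=7: Q has 7 at row 4, column 1; remove 6 from row 4 of P and reverse-bump: 6 enters row 3 and ejects 4; 4 enters row 2 and ejects 2; 2 enters row 1 and ejects 1. So w(7) = 1. P is now [[2, 3, 8], [4, 5], [6]].
Step i=6: Q has 6 at row 2, column 2; remove 5 from row 2 of P and reverse-bump: 5 enters row 1 and ejects 3. So w(6) = 3. P is now [[2, 5, 8], [4], [6]].
Step i=5: Q has 5 at row 3, column 1; remove 6 from row 3 of P and reverse-bump: 6 enters row 2 and ejects 4; 4 enters row 1 and ejects 2. So w(5) = 2. P is now [[4, 5, 8], [6]].
Step i=4: Q has 4 at row 1, column 3; remove that cell from P, ejecting 8. So w(4) = 8. P is now [[4, 5], [6]].
Step i=3: Q has 3 at row 2, column 1; remove 6 from row 2 of P and reverse-bump: 6 enters row 1 and ejects 5. So w(3) = 5. P is now [[4, 6]].
Step i=2: Q has 2 at row 1, column 2; remove that cell from P, ejecting 6. So w(2) = 6. P is now [[4]].
Step i=1: Q has 1 at row 1, column 1; remove that cell from P, ejecting 4. So w(1) = 4. P is now [].

So w = 4 6 5 8 2 3 1 9 7.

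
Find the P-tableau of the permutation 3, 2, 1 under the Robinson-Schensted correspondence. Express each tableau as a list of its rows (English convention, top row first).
Insert 3: appended to row 1. P = [[3]].
Insert 2: 2 bumps 3 from row 1; 3 starts row 2. P = [[2], [3]].
Insert 1: 1 bumps 2 from row 1; 2 bumps 3 from row 2; 3 starts row 3. P = [[1], [2], [3]].

So P = [[1], [2], [3]].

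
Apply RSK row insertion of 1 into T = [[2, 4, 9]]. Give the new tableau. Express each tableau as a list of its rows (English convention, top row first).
In row 1, 1 replaces 2 (the leftmost entry greater than 1); 2 is bumped to row 2. 2 starts a new row 2. The new tableau is [[1, 4, 9], [2]].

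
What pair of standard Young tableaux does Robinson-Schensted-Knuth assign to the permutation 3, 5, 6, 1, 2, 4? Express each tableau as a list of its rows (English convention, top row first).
P = [[1, 2, 4], [3, 5, 6]], Q = [[1, 2, 3], [4, 5, 6]]

Insert each entry of the permutation into P by Schensted row insertion, recording in Q the position of each new cell.

Insert 3: appended to row 1. P = [[3]].
Insert 5: appended to row 1. P = [[3, 5]].
Insert 6: appended to row 1. P = [[3, 5, 6]].
Insert 1: 1 bumps 3 from row 1; 3 starts row 2. P = [[1, 5, 6], [3]].
Insert 2: 2 bumps 5 from row 1; 5 appends to row 2. P = [[1, 2, 6], [3, 5]].
Insert 4: 4 bumps 6 from row 1; 6 appends to row 2. P = [[1, 2, 4], [3, 5, 6]].

So P = [[1, 2, 4], [3, 5, 6]], Q = [[1, 2, 3], [4, 5, 6]].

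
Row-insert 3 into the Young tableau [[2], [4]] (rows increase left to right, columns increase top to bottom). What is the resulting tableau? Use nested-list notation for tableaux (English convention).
[[2, 3], [4]]

3 is larger than every entry of row 1, so it is appended to row 1. The new tableau is [[2, 3], [4]].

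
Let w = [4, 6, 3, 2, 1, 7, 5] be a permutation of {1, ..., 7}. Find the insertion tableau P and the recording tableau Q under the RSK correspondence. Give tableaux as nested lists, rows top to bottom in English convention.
P = [[1, 5, 7], [2, 6], [3], [4]], Q = [[1, 2, 6], [3, 7], [4], [5]]

Insert each entry of the permutation into P by Schensted row insertion, recording in Q the position of each new cell.

Insert 4: appended to row 1. P = [[4]].
Insert 6: appended to row 1. P = [[4, 6]].
Insert 3: 3 bumps 4 from row 1; 4 starts row 2. P = [[3, 6], [4]].
Insert 2: 2 bumps 3 from row 1; 3 bumps 4 from row 2; 4 starts row 3. P = [[2, 6], [3], [4]].
Insert 1: 1 bumps 2 from row 1; 2 bumps 3 from row 2; 3 bumps 4 from row 3; 4 starts row 4. P = [[1, 6], [2], [3], [4]].
Insert 7: appended to row 1. P = [[1, 6, 7], [2], [3], [4]].
Insert 5: 5 bumps 6 from row 1; 6 appends to row 2. P = [[1, 5, 7], [2, 6], [3], [4]].

So P = [[1, 5, 7], [2, 6], [3], [4]], Q = [[1, 2, 6], [3, 7], [4], [5]].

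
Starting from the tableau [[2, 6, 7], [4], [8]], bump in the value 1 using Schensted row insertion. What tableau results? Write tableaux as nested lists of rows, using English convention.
In row 1, 1 replaces 2 (the leftmost entry greater than 1); 2 is bumped to row 2. In row 2, 2 replaces 4 (the leftmost entry greater than 2); 4 is bumped to row 3. In row 3, 4 replaces 8 (the leftmost entry greater than 4); 8 is bumped to row 4. 8 starts a new row 4. The new tableau is [[1, 6, 7], [2], [4], [8]].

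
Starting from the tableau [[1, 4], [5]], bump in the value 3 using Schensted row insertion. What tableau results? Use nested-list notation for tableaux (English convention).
In row 1, 3 replaces 4 (the leftmost entry greater than 3); 4 is bumped to row 2. In row 2, 4 replaces 5 (the leftmost entry greater than 4); 5 is bumped to row 3. 5 starts a new row 3. The new tableau is [[1, 3], [4], [5]].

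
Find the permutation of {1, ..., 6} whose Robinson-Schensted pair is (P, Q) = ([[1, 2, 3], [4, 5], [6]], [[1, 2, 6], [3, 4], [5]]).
4 6 1 5 2 3

Reverse the RSK construction: for i from n down to 1, find the cell of Q containing i, remove the entry at that cell from P, and reverse-bump it up through P; the value ejected from row 1 is w(i).

Step i=6: Q has 6 at row 1, column 3; remove that cell from P, ejecting 3. So w(6) = 3. P is now [[1, 2], [4, 5], [6]].
Step i=5: Q has 5 at row 3, column 1; remove 6 from row 3 of P and reverse-bump: 6 enters row 2 and ejects 5; 5 enters row 1 and ejects 2. So w(5) = 2. P is now [[1, 5], [4, 6]].
Step i=4: Q has 4 at row 2, column 2; remove 6 from row 2 of P and reverse-bump: 6 enters row 1 and ejects 5. So w(4) = 5. P is now [[1, 6], [4]].
Step i=3: Q has 3 at row 2, column 1; remove 4 from row 2 of P and reverse-bump: 4 enters row 1 and ejects 1. So w(3) = 1. P is now [[4, 6]].
Step i=2: Q has 2 at row 1, column 2; remove that cell from P, ejecting 6. So w(2) = 6. P is now [[4]].
Step i=1: Q has 1 at row 1, column 1; remove that cell from P, ejecting 4. So w(1) = 4. P is now [].

So w = 4 6 1 5 2 3.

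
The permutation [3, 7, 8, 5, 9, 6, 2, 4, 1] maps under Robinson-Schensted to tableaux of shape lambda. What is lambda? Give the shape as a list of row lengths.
Row-insert each entry into an empty tableau.

After inserting 3: P = [[3]].
After inserting 7: P = [[3, 7]].
After inserting 8: P = [[3, 7, 8]].
After inserting 5: P = [[3, 5, 8], [7]].
After inserting 9: P = [[3, 5, 8, 9], [7]].
After inserting 6: P = [[3, 5, 6, 9], [7, 8]].
After inserting 2: P = [[2, 5, 6, 9], [3, 8], [7]].
After inserting 4: P = [[2, 4, 6, 9], [3, 5], [7, 8]].
After inserting 1: P = [[1, 4, 6, 9], [2, 5], [3, 8], [7]].

The final insertion tableau P = [[1, 4, 6, 9], [2, 5], [3, 8], [7]] has shape [4, 2, 2, 1].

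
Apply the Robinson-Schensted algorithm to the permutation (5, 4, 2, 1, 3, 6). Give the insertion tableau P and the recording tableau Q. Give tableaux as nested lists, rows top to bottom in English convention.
Insert each entry of the permutation into P by Schensted row insertion, recording in Q the position of each new cell.

Insert 5: appended to row 1. P = [[5]].
Insert 4: 4 bumps 5 from row 1; 5 starts row 2. P = [[4], [5]].
Insert 2: 2 bumps 4 from row 1; 4 bumps 5 from row 2; 5 starts row 3. P = [[2], [4], [5]].
Insert 1: 1 bumps 2 from row 1; 2 bumps 4 from row 2; 4 bumps 5 from row 3; 5 starts row 4. P = [[1], [2], [4], [5]].
Insert 3: appended to row 1. P = [[1, 3], [2], [4], [5]].
Insert 6: appended to row 1. P = [[1, 3, 6], [2], [4], [5]].

So P = [[1, 3, 6], [2], [4], [5]], Q = [[1, 5, 6], [2], [3], [4]].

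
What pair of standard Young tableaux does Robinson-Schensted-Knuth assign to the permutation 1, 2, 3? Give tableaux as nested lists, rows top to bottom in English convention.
P = [[1, 2, 3]], Q = [[1, 2, 3]]

Insert each entry of the permutation into P by Schensted row insertion, recording in Q the position of each new cell.

Insert 1: appended to row 1. P = [[1]], Q = [[1]].
Insert 2: appended to row 1. P = [[1, 2]], Q = [[1, 2]].
Insert 3: appended to row 1. P = [[1, 2, 3]], Q = [[1, 2, 3]].

So P = [[1, 2, 3]], Q = [[1, 2, 3]].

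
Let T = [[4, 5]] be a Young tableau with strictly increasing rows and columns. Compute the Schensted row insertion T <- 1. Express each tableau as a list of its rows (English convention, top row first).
In row 1, 1 replaces 4 (the leftmost entry greater than 1); 4 is bumped to row 2. 4 starts a new row 2. The new tableau is [[1, 5], [4]].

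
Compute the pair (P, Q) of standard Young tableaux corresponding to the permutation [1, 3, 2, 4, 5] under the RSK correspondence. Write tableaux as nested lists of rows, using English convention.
Insert each entry of the permutation into P by Schensted row insertion, recording in Q the position of each new cell.

After inserting 1: P = [[1]].
After inserting 3: P = [[1, 3]].
After inserting 2: P = [[1, 2], [3]].
After inserting 4: P = [[1, 2, 4], [3]].
After inserting 5: P = [[1, 2, 4, 5], [3]].

So P = [[1, 2, 4, 5], [3]], Q = [[1, 2, 4, 5], [3]].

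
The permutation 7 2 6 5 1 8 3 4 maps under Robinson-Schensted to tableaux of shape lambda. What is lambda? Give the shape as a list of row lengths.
Row-insert each entry into an empty tableau.

After inserting 7: P = [[7]].
After inserting 2: P = [[2], [7]].
After inserting 6: P = [[2, 6], [7]].
After inserting 5: P = [[2, 5], [6], [7]].
After inserting 1: P = [[1, 5], [2], [6], [7]].
After inserting 8: P = [[1, 5, 8], [2], [6], [7]].
After inserting 3: P = [[1, 3, 8], [2, 5], [6], [7]].
After inserting 4: P = [[1, 3, 4], [2, 5, 8], [6], [7]].

The final insertion tableau P = [[1, 3, 4], [2, 5, 8], [6], [7]] has shape [3, 3, 1, 1].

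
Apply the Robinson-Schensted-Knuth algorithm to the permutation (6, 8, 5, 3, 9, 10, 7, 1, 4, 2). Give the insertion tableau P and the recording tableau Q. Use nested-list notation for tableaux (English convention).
P = [[1, 2, 9, 10], [3, 4], [5, 7], [6, 8]], Q = [[1, 2, 5, 6], [3, 7], [4, 9], [8, 10]]

Insert each entry of the permutation into P by Schensted row insertion, recording in Q the position of each new cell.

Insert 6: appended to row 1. P = [[6]].
Insert 8: appended to row 1. P = [[6, 8]].
Insert 5: 5 bumps 6 from row 1; 6 starts row 2. P = [[5, 8], [6]].
Insert 3: 3 bumps 5 from row 1; 5 bumps 6 from row 2; 6 starts row 3. P = [[3, 8], [5], [6]].
Insert 9: appended to row 1. P = [[3, 8, 9], [5], [6]].
Insert 10: appended to row 1. P = [[3, 8, 9, 10], [5], [6]].
Insert 7: 7 bumps 8 from row 1; 8 appends to row 2. P = [[3, 7, 9, 10], [5, 8], [6]].
Insert 1: 1 bumps 3 from row 1; 3 bumps 5 from row 2; 5 bumps 6 from row 3; 6 starts row 4. P = [[1, 7, 9, 10], [3, 8], [5], [6]].
Insert 4: 4 bumps 7 from row 1; 7 bumps 8 from row 2; 8 appends to row 3. P = [[1, 4, 9, 10], [3, 7], [5, 8], [6]].
Insert 2: 2 bumps 4 from row 1; 4 bumps 7 from row 2; 7 bumps 8 from row 3; 8 appends to row 4. P = [[1, 2, 9, 10], [3, 4], [5, 7], [6, 8]].

So P = [[1, 2, 9, 10], [3, 4], [5, 7], [6, 8]], Q = [[1, 2, 5, 6], [3, 7], [4, 9], [8, 10]].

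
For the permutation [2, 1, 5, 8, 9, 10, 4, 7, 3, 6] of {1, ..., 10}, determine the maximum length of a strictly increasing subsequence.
5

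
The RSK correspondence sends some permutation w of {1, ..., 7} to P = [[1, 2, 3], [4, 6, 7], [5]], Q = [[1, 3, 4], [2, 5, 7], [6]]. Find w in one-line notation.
Reverse the RSK construction: for i from n down to 1, find the cell of Q containing i, remove the entry at that cell from P, and reverse-bump it up through P; the value ejected from row 1 is w(i).

Step i=7: Q has 7 at row 2, column 3; remove 7 from row 2 of P and reverse-bump: 7 enters row 1 and ejects 3. So w(7) = 3. P is now [[1, 2, 7], [4, 6], [5]].
Step i=6: Q has 6 at row 3, column 1; remove 5 from row 3 of P and reverse-bump: 5 enters row 2 and ejects 4; 4 enters row 1 and ejects 2. So w(6) = 2. P is now [[1, 4, 7], [5, 6]].
Step i=5: Q has 5 at row 2, column 2; remove 6 from row 2 of P and reverse-bump: 6 enters row 1 and ejects 4. So w(5) = 4. P is now [[1, 6, 7], [5]].
Step i=4: Q has 4 at row 1, column 3; remove that cell from P, ejecting 7. So w(4) = 7. P is now [[1, 6], [5]].
Step i=3: Q has 3 at row 1, column 2; remove that cell from P, ejecting 6. So w(3) = 6. P is now [[1], [5]].
Step i=2: Q has 2 at row 2, column 1; remove 5 from row 2 of P and reverse-bump: 5 enters row 1 and ejects 1. So w(2) = 1. P is now [[5]].
Step i=1: Q has 1 at row 1, column 1; remove that cell from P, ejecting 5. So w(1) = 5. P is now [].

So w = 5 1 6 7 4 2 3.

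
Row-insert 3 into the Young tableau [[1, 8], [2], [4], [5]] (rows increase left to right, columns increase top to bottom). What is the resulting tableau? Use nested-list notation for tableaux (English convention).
In row 1, 3 replaces 8 (the leftmost entry greater than 3); 8 is bumped to row 2. 8 is appended to row 2. The new tableau is [[1, 3], [2, 8], [4], [5]].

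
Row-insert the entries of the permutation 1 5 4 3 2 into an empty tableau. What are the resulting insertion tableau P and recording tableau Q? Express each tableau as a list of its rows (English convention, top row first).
Insert each entry of the permutation into P by Schensted row insertion, recording in Q the position of each new cell.

Insert 1: appended to row 1. P = [[1]].
Insert 5: appended to row 1. P = [[1, 5]].
Insert 4: 4 bumps 5 from row 1; 5 starts row 2. P = [[1, 4], [5]].
Insert 3: 3 bumps 4 from row 1; 4 bumps 5 from row 2; 5 starts row 3. P = [[1, 3], [4], [5]].
Insert 2: 2 bumps 3 from row 1; 3 bumps 4 from row 2; 4 bumps 5 from row 3; 5 starts row 4. P = [[1, 2], [3], [4], [5]].

So P = [[1, 2], [3], [4], [5]], Q = [[1, 2], [3], [4], [5]].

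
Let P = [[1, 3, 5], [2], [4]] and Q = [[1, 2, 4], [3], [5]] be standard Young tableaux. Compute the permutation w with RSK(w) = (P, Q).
2 4 3 5 1

Reverse the RSK construction: for i from n down to 1, find the cell of Q containing i, remove the entry at that cell from P, and reverse-bump it up through P; the value ejected from row 1 is w(i).

Step i=5: Q has 5 at row 3, column 1; remove 4 from row 3 of P and reverse-bump: 4 enters row 2 and ejects 2; 2 enters row 1 and ejects 1. So w(5) = 1. P is now [[2, 3, 5], [4]].
Step i=4: Q has 4 at row 1, column 3; remove that cell from P, ejecting 5. So w(4) = 5. P is now [[2, 3], [4]].
Step i=3: Q has 3 at row 2, column 1; remove 4 from row 2 of P and reverse-bump: 4 enters row 1 and ejects 3. So w(3) = 3. P is now [[2, 4]].
Step i=2: Q has 2 at row 1, column 2; remove that cell from P, ejecting 4. So w(2) = 4. P is now [[2]].
Step i=1: Q has 1 at row 1, column 1; remove that cell from P, ejecting 2. So w(1) = 2. P is now [].

So w = 2 4 3 5 1.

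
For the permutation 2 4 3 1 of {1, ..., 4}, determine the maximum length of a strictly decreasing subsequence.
3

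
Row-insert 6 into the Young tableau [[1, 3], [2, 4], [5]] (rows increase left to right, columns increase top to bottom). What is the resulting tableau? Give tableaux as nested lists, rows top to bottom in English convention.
[[1, 3, 6], [2, 4], [5]]

6 is larger than every entry of row 1, so it is appended to row 1. The new tableau is [[1, 3, 6], [2, 4], [5]].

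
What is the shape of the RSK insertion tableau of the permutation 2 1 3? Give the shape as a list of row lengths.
Row-insert each entry into an empty tableau.

After inserting 2: P = [[2]].
After inserting 1: P = [[1], [2]].
After inserting 3: P = [[1, 3], [2]].

The final insertion tableau P = [[1, 3], [2]] has shape [2, 1].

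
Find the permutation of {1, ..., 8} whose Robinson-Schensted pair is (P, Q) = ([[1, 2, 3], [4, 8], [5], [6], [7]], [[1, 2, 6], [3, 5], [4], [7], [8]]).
Reverse RSK: for i = n, n-1, ..., 1, locate i in Q, remove the corresponding corner cell from P, and reverse-bump its entry up through P; the value ejected from row 1 is w(i).

So w = 7 8 6 1 2 5 4 3.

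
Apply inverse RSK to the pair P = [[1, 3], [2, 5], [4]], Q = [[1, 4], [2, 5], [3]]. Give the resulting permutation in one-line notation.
Reverse the RSK construction: for i from n down to 1, find the cell of Q containing i, remove the entry at that cell from P, and reverse-bump it up through P; the value ejected from row 1 is w(i).

Step i=5: Q has 5 at row 2, column 2; remove 5 from row 2 of P and reverse-bump: 5 enters row 1 and ejects 3. So w(5) = 3. P is now [[1, 5], [2], [4]].
Step i=4: Q has 4 at row 1, column 2; remove that cell from P, ejecting 5. So w(4) = 5. P is now [[1], [2], [4]].
Step i=3: Q has 3 at row 3, column 1; remove 4 from row 3 of P and reverse-bump: 4 enters row 2 and ejects 2; 2 enters row 1 and ejects 1. So w(3) = 1. P is now [[2], [4]].
Step i=2: Q has 2 at row 2, column 1; remove 4 from row 2 of P and reverse-bump: 4 enters row 1 and ejects 2. So w(2) = 2. P is now [[4]].
Step i=1: Q has 1 at row 1, column 1; remove that cell from P, ejecting 4. So w(1) = 4. P is now [].

So w = 4 2 1 5 3.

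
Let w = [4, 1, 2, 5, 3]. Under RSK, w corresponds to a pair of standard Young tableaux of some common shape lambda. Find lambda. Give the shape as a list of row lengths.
[3, 2]

Row-insert each entry into an empty tableau.

After inserting 4: P = [[4]].
After inserting 1: P = [[1], [4]].
After inserting 2: P = [[1, 2], [4]].
After inserting 5: P = [[1, 2, 5], [4]].
After inserting 3: P = [[1, 2, 3], [4, 5]].

The final insertion tableau P = [[1, 2, 3], [4, 5]] has shape [3, 2].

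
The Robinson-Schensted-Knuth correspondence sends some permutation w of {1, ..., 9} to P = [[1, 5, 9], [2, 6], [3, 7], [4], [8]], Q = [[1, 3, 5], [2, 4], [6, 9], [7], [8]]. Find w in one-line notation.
Reverse the RSK construction: for i from n down to 1, find the cell of Q containing i, remove the entry at that cell from P, and reverse-bump it up through P; the value ejected from row 1 is w(i).

Step i=9: Q has 9 at row 3, column 2; remove 7 from row 3 of P and reverse-bump: 7 enters row 2 and ejects 6; 6 enters row 1 and ejects 5. So w(9) = 5. P is now [[1, 6, 9], [2, 7], [3], [4], [8]].
Step i=8: Q has 8 at row 5, column 1; remove 8 from row 5 of P and reverse-bump: 8 enters row 4 and ejects 4; 4 enters row 3 and ejects 3; 3 enters row 2 and ejects 2; 2 enters row 1 and ejects 1. So w(8) = 1. P is now [[2, 6, 9], [3, 7], [4], [8]].
Step i=7: Q has 7 at row 4, column 1; remove 8 from row 4 of P and reverse-bump: 8 enters row 3 and ejects 4; 4 enters row 2 and ejects 3; 3 enters row 1 and ejects 2. So w(7) = 2. P is now [[3, 6, 9], [4, 7], [8]].
Step i=6: Q has 6 at row 3, column 1; remove 8 from row 3 of P and reverse-bump: 8 enters row 2 and ejects 7; 7 enters row 1 and ejects 6. So w(6) = 6. P is now [[3, 7, 9], [4, 8]].
Step i=5: Q has 5 at row 1, column 3; remove that cell from P, ejecting 9. So w(5) = 9. P is now [[3, 7], [4, 8]].
Step i=4: Q has 4 at row 2, column 2; remove 8 from row 2 of P and reverse-bump: 8 enters row 1 and ejects 7. So w(4) = 7. P is now [[3, 8], [4]].
Step i=3: Q has 3 at row 1, column 2; remove that cell from P, ejecting 8. So w(3) = 8. P is now [[3], [4]].
Step i=2: Q has 2 at row 2, column 1; remove 4 from row 2 of P and reverse-bump: 4 enters row 1 and ejects 3. So w(2) = 3. P is now [[4]].
Step i=1: Q has 1 at row 1, column 1; remove that cell from P, ejecting 4. So w(1) = 4. P is now [].

So w = 4 3 8 7 9 6 2 1 5.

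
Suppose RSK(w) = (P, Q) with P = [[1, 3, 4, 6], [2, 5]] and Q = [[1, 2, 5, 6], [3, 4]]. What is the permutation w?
2 5 1 3 4 6

Reverse the RSK construction: for i from n down to 1, find the cell of Q containing i, remove the entry at that cell from P, and reverse-bump it up through P; the value ejected from row 1 is w(i).

Step i=6: Q has 6 at row 1, column 4; remove that cell from P, ejecting 6. So w(6) = 6. P is now [[1, 3, 4], [2, 5]].
Step i=5: Q has 5 at row 1, column 3; remove that cell from P, ejecting 4. So w(5) = 4. P is now [[1, 3], [2, 5]].
Step i=4: Q has 4 at row 2, column 2; remove 5 from row 2 of P and reverse-bump: 5 enters row 1 and ejects 3. So w(4) = 3. P is now [[1, 5], [2]].
Step i=3: Q has 3 at row 2, column 1; remove 2 from row 2 of P and reverse-bump: 2 enters row 1 and ejects 1. So w(3) = 1. P is now [[2, 5]].
Step i=2: Q has 2 at row 1, column 2; remove that cell from P, ejecting 5. So w(2) = 5. P is now [[2]].
Step i=1: Q has 1 at row 1, column 1; remove that cell from P, ejecting 2. So w(1) = 2. P is now [].

So w = 2 5 1 3 4 6.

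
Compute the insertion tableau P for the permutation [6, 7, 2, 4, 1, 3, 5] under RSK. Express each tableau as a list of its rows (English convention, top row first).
P = [[1, 3, 5], [2, 4], [6, 7]]

After inserting 6: P = [[6]].
After inserting 7: P = [[6, 7]].
After inserting 2: P = [[2, 7], [6]].
After inserting 4: P = [[2, 4], [6, 7]].
After inserting 1: P = [[1, 4], [2, 7], [6]].
After inserting 3: P = [[1, 3], [2, 4], [6, 7]].
After inserting 5: P = [[1, 3, 5], [2, 4], [6, 7]].

So P = [[1, 3, 5], [2, 4], [6, 7]].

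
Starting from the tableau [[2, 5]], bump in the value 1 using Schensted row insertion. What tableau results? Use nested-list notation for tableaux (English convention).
In row 1, 1 replaces 2 (the leftmost entry greater than 1); 2 is bumped to row 2. 2 starts a new row 2. The new tableau is [[1, 5], [2]].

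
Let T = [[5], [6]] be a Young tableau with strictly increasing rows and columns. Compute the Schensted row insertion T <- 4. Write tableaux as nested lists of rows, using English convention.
In row 1, 4 replaces 5 (the leftmost entry greater than 4); 5 is bumped to row 2. In row 2, 5 replaces 6 (the leftmost entry greater than 5); 6 is bumped to row 3. 6 starts a new row 3. The new tableau is [[4], [5], [6]].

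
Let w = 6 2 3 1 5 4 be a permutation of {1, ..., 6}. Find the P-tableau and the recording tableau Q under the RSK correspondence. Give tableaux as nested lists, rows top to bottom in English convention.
Insert each entry of the permutation into P by Schensted row insertion, recording in Q the position of each new cell.

Insert 6: appended to row 1. P = [[6]], Q = [[1]].
Insert 2: 2 bumps 6 from row 1; 6 starts row 2. P = [[2], [6]], Q = [[1], [2]].
Insert 3: appended to row 1. P = [[2, 3], [6]], Q = [[1, 3], [2]].
Insert 1: 1 bumps 2 from row 1; 2 bumps 6 from row 2; 6 starts row 3. P = [[1, 3], [2], [6]], Q = [[1, 3], [2], [4]].
Insert 5: appended to row 1. P = [[1, 3, 5], [2], [6]], Q = [[1, 3, 5], [2], [4]].
Insert 4: 4 bumps 5 from row 1; 5 appends to row 2. P = [[1, 3, 4], [2, 5], [6]], Q = [[1, 3, 5], [2, 6], [4]].

So P = [[1, 3, 4], [2, 5], [6]], Q = [[1, 3, 5], [2, 6], [4]].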